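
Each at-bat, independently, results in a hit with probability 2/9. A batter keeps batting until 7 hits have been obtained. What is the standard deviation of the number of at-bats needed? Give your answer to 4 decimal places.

10.5000

Y = total at-bats until the seventh success; negative binomial with r=7, p=0.222222.
SD(Y) = √[r(1−p)/p²] = √(110.250000) = 10.500000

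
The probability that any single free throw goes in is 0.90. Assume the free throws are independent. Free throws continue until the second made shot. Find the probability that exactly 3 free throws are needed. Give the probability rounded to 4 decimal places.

Y = trial on which the second success occurs; negative binomial, r=2, p=0.90.
P(Y=3) = C(2,1) · p^2 · (1−p)^1
= 2 · 0.81 · 0.1 = 0.162000

0.1620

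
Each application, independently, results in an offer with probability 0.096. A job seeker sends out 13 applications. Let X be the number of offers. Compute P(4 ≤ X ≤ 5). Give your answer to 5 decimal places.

X ~ Binomial(13, 0.096); P(4 ≤ X ≤ 5) = Σ C(13,k) p^k (1−p)^(13−k) over k:
  k=4: C(13,4)·0.096^4·0.904^9 = 0.0244854
  k=5: C(13,5)·0.096^5·0.904^8 = 0.0046804
Total = 0.0291658

0.02917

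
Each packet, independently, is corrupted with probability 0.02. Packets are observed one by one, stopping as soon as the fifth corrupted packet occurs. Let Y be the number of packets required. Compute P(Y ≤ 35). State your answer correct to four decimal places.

0.0006

Finishing within 35 packets ⇔ at least 5 successes in the first 35. With X ~ Binomial(35, 0.02), P(Y ≤ 35) = 1 − P(X ≤ 4).
  k=0: C(35,0)·0.02^0·0.98^35 = 0.493075
  k=1: C(35,1)·0.02^1·0.98^34 = 0.352196
  k=2: C(35,2)·0.02^2·0.98^33 = 0.122191
  k=3: C(35,3)·0.02^3·0.98^32 = 0.027431
  k=4: C(35,4)·0.02^4·0.98^31 = 0.004478
1 − 0.999370 = 0.000630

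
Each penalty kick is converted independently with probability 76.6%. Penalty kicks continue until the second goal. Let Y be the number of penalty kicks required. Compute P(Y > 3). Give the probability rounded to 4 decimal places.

0.1386

Needing more than 3 penalty kicks ⇔ fewer than 2 successes in the first 3. With X ~ Binomial(3, 0.766), P(Y > 3) = P(X ≤ 1).
  k=0: C(3,0)·0.766^0·0.234^3 = 0.012813
  k=1: C(3,1)·0.766^1·0.234^2 = 0.125829
P(X ≤ 1) = 0.138642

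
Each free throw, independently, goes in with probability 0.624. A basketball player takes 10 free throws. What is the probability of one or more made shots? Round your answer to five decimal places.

P(at least one) = 1 − P(none) = 1 − (1 − 0.624)^10
= 1 − 0.0000565 = 0.9999435

0.99994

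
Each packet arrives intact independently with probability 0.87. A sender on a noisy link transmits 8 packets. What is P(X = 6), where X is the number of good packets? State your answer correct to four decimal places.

0.2052

X ~ Binomial(n=8, p=0.87).
P(X=6) = C(8,6) · p^6 · (1−p)^2
= 28 · 0.43363 · 0.0169 = 0.205192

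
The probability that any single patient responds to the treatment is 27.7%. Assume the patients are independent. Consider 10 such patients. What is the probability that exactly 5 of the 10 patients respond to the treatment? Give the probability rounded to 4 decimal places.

0.0812

X ~ Binomial(n=10, p=0.277).
P(X=5) = C(10,5) · p^5 · (1−p)^5
= 252 · 0.0016308 · 0.19756 = 0.081188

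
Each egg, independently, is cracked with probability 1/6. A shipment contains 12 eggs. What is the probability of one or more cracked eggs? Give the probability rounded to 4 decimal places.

0.8878

P(at least one) = 1 − P(none) = 1 − (1 − 0.166667)^12
= 1 − 0.112157 = 0.887843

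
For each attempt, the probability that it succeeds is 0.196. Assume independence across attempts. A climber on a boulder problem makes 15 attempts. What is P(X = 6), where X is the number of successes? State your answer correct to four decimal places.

0.0398

X ~ Binomial(n=15, p=0.196).
P(X=6) = C(15,6) · p^6 · (1−p)^9
= 5005 · 5.6694e-05 · 0.14038 = 0.039833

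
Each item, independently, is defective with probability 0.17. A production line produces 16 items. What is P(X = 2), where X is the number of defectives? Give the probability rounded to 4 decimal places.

0.2554

X ~ Binomial(n=16, p=0.17).
P(X=2) = C(16,2) · p^2 · (1−p)^14
= 120 · 0.0289 · 0.073637 = 0.255371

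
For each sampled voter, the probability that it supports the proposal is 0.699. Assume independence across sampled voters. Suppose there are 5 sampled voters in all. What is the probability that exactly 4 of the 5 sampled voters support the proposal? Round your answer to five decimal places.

0.35929

X ~ Binomial(n=5, p=0.699).
P(X=4) = C(5,4) · p^4 · (1−p)^1
= 5 · 0.23873 · 0.301 = 0.3592901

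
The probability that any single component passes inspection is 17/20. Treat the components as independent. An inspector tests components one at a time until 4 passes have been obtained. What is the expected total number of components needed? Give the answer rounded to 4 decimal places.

Y = total components until the fourth success; negative binomial with r=4, p=0.85.
E[Y] = r / p = 4 / 0.85 = 4.705882

4.7059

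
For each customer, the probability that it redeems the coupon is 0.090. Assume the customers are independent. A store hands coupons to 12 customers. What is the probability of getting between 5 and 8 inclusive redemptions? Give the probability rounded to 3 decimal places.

0.003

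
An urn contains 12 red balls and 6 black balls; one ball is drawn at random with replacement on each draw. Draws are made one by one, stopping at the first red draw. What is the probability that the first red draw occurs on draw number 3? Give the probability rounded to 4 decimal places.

Geometric (trials to first success), p = 0.666667.
P(Y = 3) = (1−p)^2 · p = 0.11111 · 0.666667 = 0.074074

0.0741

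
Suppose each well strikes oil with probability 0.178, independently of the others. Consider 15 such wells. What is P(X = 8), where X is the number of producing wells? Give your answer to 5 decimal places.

X ~ Binomial(n=15, p=0.178).
P(X=8) = C(15,8) · p^8 · (1−p)^7
= 6435 · 1.0078e-06 · 0.25357 = 0.0016444

0.00164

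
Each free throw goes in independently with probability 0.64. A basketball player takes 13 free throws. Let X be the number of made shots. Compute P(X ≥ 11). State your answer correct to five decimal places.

X ~ Binomial(13, 0.64); P(X ≥ 11) = Σ C(13,k) p^k (1−p)^(13−k) over k:
  k=11: C(13,11)·0.64^11·0.36^2 = 0.0745898
  k=12: C(13,12)·0.64^12·0.36^1 = 0.0221007
  k=13: C(13,13)·0.64^13·0.36^0 = 0.0030223
Total = 0.0997128

0.09971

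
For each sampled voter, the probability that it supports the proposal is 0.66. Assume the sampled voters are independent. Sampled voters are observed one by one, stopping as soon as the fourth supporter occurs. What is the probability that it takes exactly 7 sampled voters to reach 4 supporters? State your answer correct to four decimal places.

0.1492

Y = trial on which the fourth success occurs; negative binomial, r=4, p=0.66.
P(Y=7) = C(6,3) · p^4 · (1−p)^3
= 20 · 0.18975 · 0.039304 = 0.149157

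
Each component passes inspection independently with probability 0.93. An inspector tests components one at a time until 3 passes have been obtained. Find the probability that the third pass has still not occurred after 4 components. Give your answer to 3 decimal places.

Needing more than 4 components ⇔ fewer than 3 successes in the first 4. With X ~ Binomial(4, 0.93), P(Y > 4) = P(X ≤ 2).
  k=0: C(4,0)·0.93^0·0.07^4 = 0.00002
  k=1: C(4,1)·0.93^1·0.07^3 = 0.00128
  k=2: C(4,2)·0.93^2·0.07^2 = 0.02543
P(X ≤ 2) = 0.02673

0.027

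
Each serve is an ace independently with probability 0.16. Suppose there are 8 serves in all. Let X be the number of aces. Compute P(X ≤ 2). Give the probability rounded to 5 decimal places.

0.87740

X ~ Binomial(8, 0.16); P(X ≤ 2) = Σ C(8,k) p^k (1−p)^(8−k) over k:
  k=0: C(8,0)·0.16^0·0.84^8 = 0.2478759
  k=1: C(8,1)·0.16^1·0.84^7 = 0.3777156
  k=2: C(8,2)·0.16^2·0.84^6 = 0.2518104
Total = 0.8774020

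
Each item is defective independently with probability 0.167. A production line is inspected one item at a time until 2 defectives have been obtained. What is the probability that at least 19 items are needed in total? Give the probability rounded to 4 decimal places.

0.1719

Needing more than 18 items ⇔ fewer than 2 successes in the first 18. With X ~ Binomial(18, 0.167), P(Y > 18) = P(X ≤ 1).
  k=0: C(18,0)·0.167^0·0.833^18 = 0.037292
  k=1: C(18,1)·0.167^1·0.833^17 = 0.134572
P(X ≤ 1) = 0.171863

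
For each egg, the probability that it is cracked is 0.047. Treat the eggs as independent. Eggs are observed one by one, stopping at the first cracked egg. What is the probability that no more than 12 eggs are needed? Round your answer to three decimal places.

Y = number of eggs to the first success; geometric, p = 0.047.
P(Y ≤ 12) = 1 − (1−p)^12 = 1 − 0.56120 = 0.43880

0.439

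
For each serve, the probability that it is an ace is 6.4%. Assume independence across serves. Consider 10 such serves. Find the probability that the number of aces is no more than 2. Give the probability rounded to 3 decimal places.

0.978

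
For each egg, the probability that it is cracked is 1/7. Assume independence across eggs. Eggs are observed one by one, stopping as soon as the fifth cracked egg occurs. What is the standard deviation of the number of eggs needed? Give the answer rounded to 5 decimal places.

Y = total eggs until the fifth success; negative binomial with r=5, p=0.142857.
SD(Y) = √[r(1−p)/p²] = √(210.0000000) = 14.4913767

14.49138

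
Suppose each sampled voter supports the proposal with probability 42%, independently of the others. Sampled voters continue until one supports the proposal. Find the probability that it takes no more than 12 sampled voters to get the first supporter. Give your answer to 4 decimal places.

Y = number of sampled voters to the first success; geometric, p = 0.42.
P(Y ≤ 12) = 1 − (1−p)^12 = 1 − 0.001449 = 0.998551

0.9986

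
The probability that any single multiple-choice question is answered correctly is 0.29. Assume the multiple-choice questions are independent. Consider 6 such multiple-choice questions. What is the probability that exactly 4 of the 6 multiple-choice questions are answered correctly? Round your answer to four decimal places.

0.0535

X ~ Binomial(n=6, p=0.29).
P(X=4) = C(6,4) · p^4 · (1−p)^2
= 15 · 0.0070728 · 0.5041 = 0.053481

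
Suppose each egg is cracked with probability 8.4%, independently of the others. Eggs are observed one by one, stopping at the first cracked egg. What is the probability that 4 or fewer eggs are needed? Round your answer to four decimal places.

0.2960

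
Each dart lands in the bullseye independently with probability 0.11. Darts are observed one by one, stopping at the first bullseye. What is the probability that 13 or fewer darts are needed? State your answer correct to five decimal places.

Y = number of darts to the first success; geometric, p = 0.11.
P(Y ≤ 13) = 1 − (1−p)^13 = 1 − 0.2198215 = 0.7801785

0.78018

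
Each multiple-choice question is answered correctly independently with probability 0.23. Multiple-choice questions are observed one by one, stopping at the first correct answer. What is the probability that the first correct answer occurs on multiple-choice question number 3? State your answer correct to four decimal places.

0.1364

Geometric (trials to first success), p = 0.23.
P(Y = 3) = (1−p)^2 · p = 0.5929 · 0.23 = 0.136367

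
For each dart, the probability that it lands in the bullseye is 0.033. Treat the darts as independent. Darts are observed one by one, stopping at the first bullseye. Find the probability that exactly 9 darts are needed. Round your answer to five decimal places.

0.02523

Geometric (trials to first success), p = 0.033.
P(Y = 9) = (1−p)^8 · p = 0.76456 · 0.033 = 0.0252305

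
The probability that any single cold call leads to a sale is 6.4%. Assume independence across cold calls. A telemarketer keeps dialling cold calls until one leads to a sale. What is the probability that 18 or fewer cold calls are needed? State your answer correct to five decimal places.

Y = number of cold calls to the first success; geometric, p = 0.064.
P(Y ≤ 18) = 1 − (1−p)^18 = 1 − 0.3040642 = 0.6959358

0.69594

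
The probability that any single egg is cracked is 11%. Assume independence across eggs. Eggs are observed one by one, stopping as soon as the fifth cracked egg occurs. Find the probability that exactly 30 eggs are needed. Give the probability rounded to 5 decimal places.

0.02077

Y = trial on which the fifth success occurs; negative binomial, r=5, p=0.11.
P(Y=30) = C(29,4) · p^5 · (1−p)^25
= 23751 · 1.6105e-05 · 0.054294 = 0.0207680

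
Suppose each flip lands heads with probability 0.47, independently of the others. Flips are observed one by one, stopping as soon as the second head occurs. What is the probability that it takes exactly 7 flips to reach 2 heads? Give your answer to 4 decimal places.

0.0554

Y = trial on which the second success occurs; negative binomial, r=2, p=0.47.
P(Y=7) = C(6,1) · p^2 · (1−p)^5
= 6 · 0.2209 · 0.04182 = 0.055428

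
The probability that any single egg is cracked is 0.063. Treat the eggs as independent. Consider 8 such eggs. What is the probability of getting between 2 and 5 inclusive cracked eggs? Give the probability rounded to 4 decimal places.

0.0862

X ~ Binomial(8, 0.063); P(2 ≤ X ≤ 5) = Σ C(8,k) p^k (1−p)^(8−k) over k:
  k=2: C(8,2)·0.063^2·0.937^6 = 0.075210
  k=3: C(8,3)·0.063^3·0.937^5 = 0.010114
  k=4: C(8,4)·0.063^4·0.937^4 = 0.000850
  k=5: C(8,5)·0.063^5·0.937^3 = 0.000046
Total = 0.086220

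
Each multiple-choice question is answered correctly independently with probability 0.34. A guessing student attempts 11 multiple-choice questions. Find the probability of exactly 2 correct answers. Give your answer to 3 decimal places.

X ~ Binomial(n=11, p=0.34).
P(X=2) = C(11,2) · p^2 · (1−p)^9
= 55 · 0.1156 · 0.023763 = 0.15108

0.151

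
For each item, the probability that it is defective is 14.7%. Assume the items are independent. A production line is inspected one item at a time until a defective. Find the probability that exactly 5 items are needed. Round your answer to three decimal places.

Geometric (trials to first success), p = 0.147.
P(Y = 5) = (1−p)^4 · p = 0.52941 · 0.147 = 0.07782

0.078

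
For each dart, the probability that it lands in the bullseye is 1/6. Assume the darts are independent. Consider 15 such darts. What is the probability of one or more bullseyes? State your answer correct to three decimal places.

P(at least one) = 1 − P(none) = 1 − (1 − 0.166667)^15
= 1 − 0.06491 = 0.93509

0.935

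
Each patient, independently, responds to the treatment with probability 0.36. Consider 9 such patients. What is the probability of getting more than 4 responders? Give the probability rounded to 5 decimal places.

X ~ Binomial(9, 0.36); P(X ≥ 5) = Σ C(9,k) p^k (1−p)^(9−k) over k:
  k=5: C(9,5)·0.36^5·0.64^4 = 0.1278212
  k=6: C(9,6)·0.36^6·0.64^3 = 0.0479330
  k=7: C(9,7)·0.36^7·0.64^2 = 0.0115553
  k=8: C(9,8)·0.36^8·0.64^1 = 0.0016250
  k=9: C(9,9)·0.36^9·0.64^0 = 0.0001016
Total = 0.1890360

0.18904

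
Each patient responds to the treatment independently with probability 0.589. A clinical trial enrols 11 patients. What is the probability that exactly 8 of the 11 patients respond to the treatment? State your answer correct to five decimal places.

0.16593

X ~ Binomial(n=11, p=0.589).
P(X=8) = C(11,8) · p^8 · (1−p)^3
= 165 · 0.014485 · 0.069427 = 0.1659326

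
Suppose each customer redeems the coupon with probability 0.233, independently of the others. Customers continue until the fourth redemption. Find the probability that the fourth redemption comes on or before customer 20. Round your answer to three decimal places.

Finishing within 20 customers ⇔ at least 4 successes in the first 20. With X ~ Binomial(20, 0.233), P(Y ≤ 20) = 1 − P(X ≤ 3).
  k=0: C(20,0)·0.233^0·0.767^20 = 0.00496
  k=1: C(20,1)·0.233^1·0.767^19 = 0.03016
  k=2: C(20,2)·0.233^2·0.767^18 = 0.08705
  k=3: C(20,3)·0.233^3·0.767^17 = 0.15867
1 − 0.28085 = 0.71915

0.719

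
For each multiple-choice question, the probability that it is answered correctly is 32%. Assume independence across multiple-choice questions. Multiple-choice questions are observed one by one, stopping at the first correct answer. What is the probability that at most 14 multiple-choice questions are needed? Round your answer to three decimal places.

0.995

Y = number of multiple-choice questions to the first success; geometric, p = 0.32.
P(Y ≤ 14) = 1 − (1−p)^14 = 1 − 0.00452 = 0.99548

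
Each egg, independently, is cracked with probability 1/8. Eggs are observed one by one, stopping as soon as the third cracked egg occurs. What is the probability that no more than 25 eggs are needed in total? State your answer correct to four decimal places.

0.6204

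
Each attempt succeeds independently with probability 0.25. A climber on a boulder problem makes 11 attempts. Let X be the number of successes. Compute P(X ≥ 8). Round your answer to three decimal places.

0.001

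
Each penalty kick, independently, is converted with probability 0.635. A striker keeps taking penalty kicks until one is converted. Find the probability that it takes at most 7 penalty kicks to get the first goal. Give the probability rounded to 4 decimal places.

0.9991

Y = number of penalty kicks to the first success; geometric, p = 0.635.
P(Y ≤ 7) = 1 − (1−p)^7 = 1 − 0.000863 = 0.999137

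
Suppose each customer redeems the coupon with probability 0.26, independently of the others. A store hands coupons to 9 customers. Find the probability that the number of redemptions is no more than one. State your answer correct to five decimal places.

0.27695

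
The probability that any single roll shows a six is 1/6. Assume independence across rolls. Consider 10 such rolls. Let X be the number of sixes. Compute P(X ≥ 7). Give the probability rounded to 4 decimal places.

X ~ Binomial(10, 0.166667); P(X ≥ 7) = Σ C(10,k) p^k (1−p)^(10−k) over k:
  k=7: C(10,7)·0.166667^7·0.833333^3 = 0.000248
  k=8: C(10,8)·0.166667^8·0.833333^2 = 0.000019
  k=9: C(10,9)·0.166667^9·0.833333^1 = 0.000001
  k=10: C(10,10)·0.166667^10·0.833333^0 = 0.000000
Total = 0.000268

0.0003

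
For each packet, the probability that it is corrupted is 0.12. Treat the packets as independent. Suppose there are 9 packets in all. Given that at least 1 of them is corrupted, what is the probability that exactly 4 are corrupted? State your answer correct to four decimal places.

X ~ Binomial(9, 0.12). Want P(X=4 | X≥1) = P(X=4) / P(X≥1).
P(X=4) = C(9,4)·0.12^4·0.88^5 = 0.013788
P(X≥1) = 1 − 0.316478 = 0.683522
Ratio = 0.013788 / 0.683522 = 0.020172

0.0202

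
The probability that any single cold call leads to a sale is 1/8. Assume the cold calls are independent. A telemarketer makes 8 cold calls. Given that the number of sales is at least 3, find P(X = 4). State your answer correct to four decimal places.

X ~ Binomial(8, 0.125). Want P(X=4 | X≥3) = P(X=4) / P(X≥3).
P(X=4) = C(8,4)·0.125^4·0.875^4 = 0.010018
P(X≥3) = 1 − 0.343609 − 0.392696 − 0.196348 = 0.067347
Ratio = 0.010018 / 0.067347 = 0.148748

0.1487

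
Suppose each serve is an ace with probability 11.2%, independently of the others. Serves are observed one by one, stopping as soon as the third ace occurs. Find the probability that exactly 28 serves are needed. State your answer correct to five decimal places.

Y = trial on which the third success occurs; negative binomial, r=3, p=0.112.
P(Y=28) = C(27,2) · p^3 · (1−p)^25
= 351 · 0.0014049 · 0.051324 = 0.0253096

0.02531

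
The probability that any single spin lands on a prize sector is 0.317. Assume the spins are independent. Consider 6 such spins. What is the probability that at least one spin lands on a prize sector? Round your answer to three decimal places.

P(at least one) = 1 − P(none) = 1 − (1 − 0.317)^6
= 1 − 0.10151 = 0.89849

0.898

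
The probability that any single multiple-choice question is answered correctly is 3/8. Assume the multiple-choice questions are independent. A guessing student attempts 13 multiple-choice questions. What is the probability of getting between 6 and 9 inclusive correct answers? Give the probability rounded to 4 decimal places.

0.3484

X ~ Binomial(13, 0.375); P(6 ≤ X ≤ 9) = Σ C(13,k) p^k (1−p)^(13−k) over k:
  k=6: C(13,6)·0.375^6·0.625^7 = 0.177773
  k=7: C(13,7)·0.375^7·0.625^6 = 0.106664
  k=8: C(13,8)·0.375^8·0.625^5 = 0.047999
  k=9: C(13,9)·0.375^9·0.625^4 = 0.016000
Total = 0.348434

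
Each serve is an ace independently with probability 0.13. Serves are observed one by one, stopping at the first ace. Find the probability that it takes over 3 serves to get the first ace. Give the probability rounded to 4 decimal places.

Y = number of serves to the first success; geometric, p = 0.13.
P(Y > 3) = P(first 3 all fail) = (1−p)^3 = 0.658503

0.6585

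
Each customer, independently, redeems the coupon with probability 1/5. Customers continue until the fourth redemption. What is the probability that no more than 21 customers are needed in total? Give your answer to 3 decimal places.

0.630

Finishing within 21 customers ⇔ at least 4 successes in the first 21. With X ~ Binomial(21, 0.20), P(Y ≤ 21) = 1 − P(X ≤ 3).
  k=0: C(21,0)·0.20^0·0.80^21 = 0.00922
  k=1: C(21,1)·0.20^1·0.80^20 = 0.04842
  k=2: C(21,2)·0.20^2·0.80^19 = 0.12106
  k=3: C(21,3)·0.20^3·0.80^18 = 0.19167
1 − 0.37038 = 0.62962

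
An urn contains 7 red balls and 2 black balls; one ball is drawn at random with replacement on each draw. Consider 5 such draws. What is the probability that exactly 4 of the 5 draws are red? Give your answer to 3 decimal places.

X ~ Binomial(n=5, p=0.777778).
P(X=4) = C(5,4) · p^4 · (1−p)^1
= 5 · 0.36595 · 0.22222 = 0.40661

0.407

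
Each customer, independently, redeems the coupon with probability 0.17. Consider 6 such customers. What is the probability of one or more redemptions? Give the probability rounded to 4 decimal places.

0.6731

P(at least one) = 1 − P(none) = 1 − (1 − 0.17)^6
= 1 − 0.326940 = 0.673060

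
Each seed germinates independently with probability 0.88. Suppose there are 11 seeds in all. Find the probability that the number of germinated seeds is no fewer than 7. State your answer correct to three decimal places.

0.994

X ~ Binomial(11, 0.88); P(X ≥ 7) = Σ C(11,k) p^k (1−p)^(11−k) over k:
  k=7: C(11,7)·0.88^7·0.12^4 = 0.02797
  k=8: C(11,8)·0.88^8·0.12^3 = 0.10254
  k=9: C(11,9)·0.88^9·0.12^2 = 0.25065
  k=10: C(11,10)·0.88^10·0.12^1 = 0.36762
  k=11: C(11,11)·0.88^11·0.12^0 = 0.24508
Total = 0.99386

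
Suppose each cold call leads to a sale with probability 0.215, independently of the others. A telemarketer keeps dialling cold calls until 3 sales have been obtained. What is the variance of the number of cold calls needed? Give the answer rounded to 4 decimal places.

50.9465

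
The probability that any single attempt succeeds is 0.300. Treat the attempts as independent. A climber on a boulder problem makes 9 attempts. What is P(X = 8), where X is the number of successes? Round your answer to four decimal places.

0.0004

X ~ Binomial(n=9, p=0.30).
P(X=8) = C(9,8) · p^8 · (1−p)^1
= 9 · 6.561e-05 · 0.7 = 0.000413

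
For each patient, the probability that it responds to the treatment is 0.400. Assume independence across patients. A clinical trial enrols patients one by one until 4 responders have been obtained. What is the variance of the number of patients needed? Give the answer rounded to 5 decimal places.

Y = total patients until the fourth success; negative binomial with r=4, p=0.40.
Var(Y) = r(1−p)/p² = 4·0.60 / 0.40² = 15.0000000

15.00000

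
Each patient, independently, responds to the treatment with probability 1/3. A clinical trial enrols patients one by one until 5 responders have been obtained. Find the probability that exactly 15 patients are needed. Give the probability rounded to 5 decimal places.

Y = trial on which the fifth success occurs; negative binomial, r=5, p=0.333333.
P(Y=15) = C(14,4) · p^5 · (1−p)^10
= 1001 · 0.0041152 · 0.017342 = 0.0714357

0.07144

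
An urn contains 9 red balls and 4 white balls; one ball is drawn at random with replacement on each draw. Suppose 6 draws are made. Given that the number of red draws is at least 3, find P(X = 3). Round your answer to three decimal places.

0.209

X ~ Binomial(6, 0.692308). Want P(X=3 | X≥3) = P(X=3) / P(X≥3).
P(X=3) = C(6,3)·0.692308^3·0.307692^3 = 0.19332
P(X≥3) = 1 − 0.00085 − 0.01146 − 0.06444 = 0.92326
Ratio = 0.19332 / 0.92326 = 0.20939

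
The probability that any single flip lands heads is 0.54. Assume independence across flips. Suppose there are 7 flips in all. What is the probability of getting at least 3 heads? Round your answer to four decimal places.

0.8337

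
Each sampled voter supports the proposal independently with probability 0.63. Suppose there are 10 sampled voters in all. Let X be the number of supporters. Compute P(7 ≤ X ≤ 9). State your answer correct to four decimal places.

X ~ Binomial(10, 0.63); P(7 ≤ X ≤ 9) = Σ C(10,k) p^k (1−p)^(10−k) over k:
  k=7: C(10,7)·0.63^7·0.37^3 = 0.239425
  k=8: C(10,8)·0.63^8·0.37^2 = 0.152876
  k=9: C(10,9)·0.63^9·0.37^1 = 0.057845
Total = 0.450147

0.4501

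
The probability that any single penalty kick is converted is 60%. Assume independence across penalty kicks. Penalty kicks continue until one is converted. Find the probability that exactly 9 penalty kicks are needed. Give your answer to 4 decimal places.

Geometric (trials to first success), p = 0.60.
P(Y = 9) = (1−p)^8 · p = 0.00065536 · 0.60 = 0.000393

0.0004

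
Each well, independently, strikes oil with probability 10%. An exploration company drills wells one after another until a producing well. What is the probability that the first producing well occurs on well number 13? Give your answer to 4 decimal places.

0.0282

Geometric (trials to first success), p = 0.10.
P(Y = 13) = (1−p)^12 · p = 0.28243 · 0.10 = 0.028243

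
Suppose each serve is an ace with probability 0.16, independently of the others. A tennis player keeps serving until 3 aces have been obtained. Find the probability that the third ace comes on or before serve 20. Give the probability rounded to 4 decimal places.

0.6420

Finishing within 20 serves ⇔ at least 3 successes in the first 20. With X ~ Binomial(20, 0.16), P(Y ≤ 20) = 1 − P(X ≤ 2).
  k=0: C(20,0)·0.16^0·0.84^20 = 0.030590
  k=1: C(20,1)·0.16^1·0.84^19 = 0.116535
  k=2: C(20,2)·0.16^2·0.84^18 = 0.210873
1 − 0.357998 = 0.642002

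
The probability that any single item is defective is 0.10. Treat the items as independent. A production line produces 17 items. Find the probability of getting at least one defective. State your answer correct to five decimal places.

0.83323

P(at least one) = 1 − P(none) = 1 − (1 − 0.10)^17
= 1 − 0.1667718 = 0.8332282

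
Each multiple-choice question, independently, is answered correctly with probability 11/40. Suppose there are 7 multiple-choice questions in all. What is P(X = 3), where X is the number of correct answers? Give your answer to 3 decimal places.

0.201

X ~ Binomial(n=7, p=0.275).
P(X=3) = C(7,3) · p^3 · (1−p)^4
= 35 · 0.020797 · 0.27628 = 0.20110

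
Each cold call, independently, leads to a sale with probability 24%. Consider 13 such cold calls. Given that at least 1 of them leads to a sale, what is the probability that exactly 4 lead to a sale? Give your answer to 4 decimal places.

X ~ Binomial(13, 0.24). Want P(X=4 | X≥1) = P(X=4) / P(X≥1).
P(X=4) = C(13,4)·0.24^4·0.76^9 = 0.200666
P(X≥1) = 1 − 0.028221 = 0.971779
Ratio = 0.200666 / 0.971779 = 0.206493

0.2065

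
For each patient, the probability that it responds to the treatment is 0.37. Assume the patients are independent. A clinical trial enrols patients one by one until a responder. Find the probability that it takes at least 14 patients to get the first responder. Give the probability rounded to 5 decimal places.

Y = number of patients to the first success; geometric, p = 0.37.
P(Y > 13) = P(first 13 all fail) = (1−p)^13 = 0.0024628

0.00246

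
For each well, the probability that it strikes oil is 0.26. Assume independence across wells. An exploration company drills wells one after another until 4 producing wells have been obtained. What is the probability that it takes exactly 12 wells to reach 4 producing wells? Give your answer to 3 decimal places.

Y = trial on which the fourth success occurs; negative binomial, r=4, p=0.26.
P(Y=12) = C(11,3) · p^4 · (1−p)^8
= 165 · 0.0045698 · 0.089919 = 0.06780

0.068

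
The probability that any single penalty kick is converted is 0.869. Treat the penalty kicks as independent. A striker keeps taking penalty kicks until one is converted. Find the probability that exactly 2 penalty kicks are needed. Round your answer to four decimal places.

0.1138

Geometric (trials to first success), p = 0.869.
P(Y = 2) = (1−p)^1 · p = 0.131 · 0.869 = 0.113839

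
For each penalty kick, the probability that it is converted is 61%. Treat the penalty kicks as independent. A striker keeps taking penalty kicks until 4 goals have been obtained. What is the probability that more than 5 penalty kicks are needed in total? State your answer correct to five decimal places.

0.64555

Needing more than 5 penalty kicks ⇔ fewer than 4 successes in the first 5. With X ~ Binomial(5, 0.61), P(Y > 5) = P(X ≤ 3).
  k=0: C(5,0)·0.61^0·0.39^5 = 0.0090224
  k=1: C(5,1)·0.61^1·0.39^4 = 0.0705600
  k=2: C(5,2)·0.61^2·0.39^3 = 0.2207260
  k=3: C(5,3)·0.61^3·0.39^2 = 0.3452381
P(X ≤ 3) = 0.6455465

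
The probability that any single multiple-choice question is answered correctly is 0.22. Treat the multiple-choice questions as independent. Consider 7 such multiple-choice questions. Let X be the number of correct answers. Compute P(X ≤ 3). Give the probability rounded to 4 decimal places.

0.9539

X ~ Binomial(7, 0.22); P(X ≤ 3) = Σ C(7,k) p^k (1−p)^(7−k) over k:
  k=0: C(7,0)·0.22^0·0.78^7 = 0.175656
  k=1: C(7,1)·0.22^1·0.78^6 = 0.346807
  k=2: C(7,2)·0.22^2·0.78^5 = 0.293452
  k=3: C(7,3)·0.22^3·0.78^4 = 0.137948
Total = 0.953863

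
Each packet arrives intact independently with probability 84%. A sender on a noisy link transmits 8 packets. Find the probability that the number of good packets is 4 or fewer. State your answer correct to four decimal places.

X ~ Binomial(8, 0.84); P(X ≤ 4) = Σ C(8,k) p^k (1−p)^(8−k) over k:
  k=0: C(8,0)·0.84^0·0.16^8 = 0.000000
  k=1: C(8,1)·0.84^1·0.16^7 = 0.000018
  k=2: C(8,2)·0.84^2·0.16^6 = 0.000331
  k=3: C(8,3)·0.84^3·0.16^5 = 0.003480
  k=4: C(8,4)·0.84^4·0.16^4 = 0.022840
Total = 0.026670

0.0267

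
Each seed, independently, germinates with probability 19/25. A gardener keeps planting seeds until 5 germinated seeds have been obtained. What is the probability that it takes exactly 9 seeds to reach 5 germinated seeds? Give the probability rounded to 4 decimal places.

0.0589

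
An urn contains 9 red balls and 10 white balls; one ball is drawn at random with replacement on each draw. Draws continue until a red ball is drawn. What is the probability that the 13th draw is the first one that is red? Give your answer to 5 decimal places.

0.00021

Geometric (trials to first success), p = 0.473684.
P(Y = 13) = (1−p)^12 · p = 0.00045181 · 0.473684 = 0.0002140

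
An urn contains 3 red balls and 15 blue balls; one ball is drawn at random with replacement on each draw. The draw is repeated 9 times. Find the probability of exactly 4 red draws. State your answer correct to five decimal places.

X ~ Binomial(n=9, p=0.166667).
P(X=4) = C(9,4) · p^4 · (1−p)^5
= 126 · 0.0007716 · 0.40188 = 0.0390714

0.03907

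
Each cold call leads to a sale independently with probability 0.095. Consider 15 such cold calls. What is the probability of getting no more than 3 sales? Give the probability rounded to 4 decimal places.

0.9526

X ~ Binomial(15, 0.095); P(X ≤ 3) = Σ C(15,k) p^k (1−p)^(15−k) over k:
  k=0: C(15,0)·0.095^0·0.905^15 = 0.223732
  k=1: C(15,1)·0.095^1·0.905^14 = 0.352286
  k=2: C(15,2)·0.095^2·0.905^13 = 0.258862
  k=3: C(15,3)·0.095^3·0.905^12 = 0.117751
Total = 0.952631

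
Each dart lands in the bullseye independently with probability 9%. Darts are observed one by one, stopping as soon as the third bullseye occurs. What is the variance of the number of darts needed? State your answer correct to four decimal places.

337.0370

Y = total darts until the third success; negative binomial with r=3, p=0.09.
Var(Y) = r(1−p)/p² = 3·0.91 / 0.09² = 337.037037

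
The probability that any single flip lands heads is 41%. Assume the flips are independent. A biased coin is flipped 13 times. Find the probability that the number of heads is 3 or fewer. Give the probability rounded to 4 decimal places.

0.1508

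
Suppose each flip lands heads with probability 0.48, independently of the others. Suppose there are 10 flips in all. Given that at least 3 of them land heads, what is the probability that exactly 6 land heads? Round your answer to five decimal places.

X ~ Binomial(10, 0.48). Want P(X=6 | X≥3) = P(X=6) / P(X≥3).
P(X=6) = C(10,6)·0.48^6·0.52^4 = 0.1877933
P(X≥3) = 1 − 0.0014456 − 0.0133435 − 0.0554270 = 0.9297839
Ratio = 0.1877933 / 0.9297839 = 0.2019752

0.20198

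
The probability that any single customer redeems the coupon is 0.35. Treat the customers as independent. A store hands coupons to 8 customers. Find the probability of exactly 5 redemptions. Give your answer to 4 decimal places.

0.0808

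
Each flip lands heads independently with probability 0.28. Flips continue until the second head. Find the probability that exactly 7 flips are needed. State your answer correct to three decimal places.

Y = trial on which the second success occurs; negative binomial, r=2, p=0.28.
P(Y=7) = C(6,1) · p^2 · (1−p)^5
= 6 · 0.0784 · 0.19349 = 0.09102

0.091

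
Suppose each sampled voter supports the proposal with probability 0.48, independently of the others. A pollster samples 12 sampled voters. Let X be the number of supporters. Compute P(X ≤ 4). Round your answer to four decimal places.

0.2348

X ~ Binomial(12, 0.48); P(X ≤ 4) = Σ C(12,k) p^k (1−p)^(12−k) over k:
  k=0: C(12,0)·0.48^0·0.52^12 = 0.000391
  k=1: C(12,1)·0.48^1·0.52^11 = 0.004330
  k=2: C(12,2)·0.48^2·0.52^10 = 0.021982
  k=3: C(12,3)·0.48^3·0.52^9 = 0.067636
  k=4: C(12,4)·0.48^4·0.52^8 = 0.140474
Total = 0.234812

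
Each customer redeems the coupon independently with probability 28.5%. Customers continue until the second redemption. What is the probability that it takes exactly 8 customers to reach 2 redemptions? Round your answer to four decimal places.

Y = trial on which the second success occurs; negative binomial, r=2, p=0.285.
P(Y=8) = C(7,1) · p^2 · (1−p)^6
= 7 · 0.081225 · 0.13361 = 0.075967

0.0760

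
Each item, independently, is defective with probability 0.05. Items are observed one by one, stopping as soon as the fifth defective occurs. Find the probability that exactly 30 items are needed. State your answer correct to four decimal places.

0.0021

Y = trial on which the fifth success occurs; negative binomial, r=5, p=0.05.
P(Y=30) = C(29,4) · p^5 · (1−p)^25
= 23751 · 3.125e-07 · 0.27739 = 0.002059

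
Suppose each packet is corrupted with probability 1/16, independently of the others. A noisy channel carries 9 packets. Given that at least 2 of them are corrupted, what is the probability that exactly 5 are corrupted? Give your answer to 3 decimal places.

0.001

X ~ Binomial(9, 0.0625). Want P(X=5 | X≥2) = P(X=5) / P(X≥2).
P(X=5) = C(9,5)·0.0625^5·0.9375^4 = 0.00009
P(X≥2) = 1 − 0.55942 − 0.33565 = 0.10492
Ratio = 0.00009 / 0.10492 = 0.00088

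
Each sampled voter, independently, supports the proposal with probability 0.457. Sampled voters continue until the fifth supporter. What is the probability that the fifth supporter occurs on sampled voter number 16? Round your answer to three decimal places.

Y = trial on which the fifth success occurs; negative binomial, r=5, p=0.457.
P(Y=16) = C(15,4) · p^5 · (1−p)^11
= 1365 · 0.019933 · 0.00121 = 0.03292

0.033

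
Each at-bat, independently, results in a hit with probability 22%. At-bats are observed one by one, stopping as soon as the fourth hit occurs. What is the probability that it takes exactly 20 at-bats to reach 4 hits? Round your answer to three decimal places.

0.043

Y = trial on which the fourth success occurs; negative binomial, r=4, p=0.22.
P(Y=20) = C(19,3) · p^4 · (1−p)^16
= 969 · 0.0023426 · 0.018772 = 0.04261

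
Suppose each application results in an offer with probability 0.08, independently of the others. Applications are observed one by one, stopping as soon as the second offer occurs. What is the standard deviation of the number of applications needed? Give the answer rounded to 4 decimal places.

Y = total applications until the second success; negative binomial with r=2, p=0.08.
SD(Y) = √[r(1−p)/p²] = √(287.500000) = 16.955825

16.9558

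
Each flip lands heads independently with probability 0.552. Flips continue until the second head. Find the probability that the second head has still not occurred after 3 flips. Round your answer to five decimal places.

0.42228

Needing more than 3 flips ⇔ fewer than 2 successes in the first 3. With X ~ Binomial(3, 0.552), P(Y > 3) = P(X ≤ 1).
  k=0: C(3,0)·0.552^0·0.448^3 = 0.0899154
  k=1: C(3,1)·0.552^1·0.448^2 = 0.3323658
P(X ≤ 1) = 0.4222812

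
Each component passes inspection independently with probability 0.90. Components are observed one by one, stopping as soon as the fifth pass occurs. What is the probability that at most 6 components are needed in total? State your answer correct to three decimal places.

Finishing within 6 components ⇔ at least 5 successes in the first 6. With X ~ Binomial(6, 0.90), P(Y ≤ 6) = 1 − P(X ≤ 4).
  k=0: C(6,0)·0.90^0·0.10^6 = 0.00000
  k=1: C(6,1)·0.90^1·0.10^5 = 0.00005
  k=2: C(6,2)·0.90^2·0.10^4 = 0.00121
  k=3: C(6,3)·0.90^3·0.10^3 = 0.01458
  k=4: C(6,4)·0.90^4·0.10^2 = 0.09842
1 − 0.11427 = 0.88574

0.886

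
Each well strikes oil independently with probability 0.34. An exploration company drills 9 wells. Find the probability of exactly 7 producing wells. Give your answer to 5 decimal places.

0.00824

X ~ Binomial(n=9, p=0.34).
P(X=7) = C(9,7) · p^7 · (1−p)^2
= 36 · 0.00052523 · 0.4356 = 0.0082365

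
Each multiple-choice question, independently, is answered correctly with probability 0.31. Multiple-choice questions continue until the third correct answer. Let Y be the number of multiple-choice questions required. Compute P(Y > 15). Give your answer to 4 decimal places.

0.1107

Needing more than 15 multiple-choice questions ⇔ fewer than 3 successes in the first 15. With X ~ Binomial(15, 0.31), P(Y > 15) = P(X ≤ 2).
  k=0: C(15,0)·0.31^0·0.69^15 = 0.003826
  k=1: C(15,1)·0.31^1·0.69^14 = 0.025783
  k=2: C(15,2)·0.31^2·0.69^13 = 0.081087
P(X ≤ 2) = 0.110696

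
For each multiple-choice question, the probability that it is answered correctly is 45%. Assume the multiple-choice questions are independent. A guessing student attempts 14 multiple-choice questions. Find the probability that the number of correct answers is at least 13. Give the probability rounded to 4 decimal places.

X ~ Binomial(14, 0.45); P(X ≥ 13) = Σ C(14,k) p^k (1−p)^(14−k) over k:
  k=13: C(14,13)·0.45^13·0.55^1 = 0.000239
  k=14: C(14,14)·0.45^14·0.55^0 = 0.000014
Total = 0.000253

0.0003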